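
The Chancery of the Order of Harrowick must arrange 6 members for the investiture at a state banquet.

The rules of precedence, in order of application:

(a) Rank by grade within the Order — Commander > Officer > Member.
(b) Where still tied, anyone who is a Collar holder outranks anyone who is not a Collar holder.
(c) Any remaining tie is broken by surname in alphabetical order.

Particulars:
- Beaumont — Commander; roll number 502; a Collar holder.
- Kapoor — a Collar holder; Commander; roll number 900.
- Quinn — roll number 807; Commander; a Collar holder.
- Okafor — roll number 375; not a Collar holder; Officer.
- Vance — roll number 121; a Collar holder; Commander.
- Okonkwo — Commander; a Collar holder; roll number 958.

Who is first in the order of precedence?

By grade within the Order: Beaumont, Kapoor, Okonkwo, Quinn and Vance (Commander); then Okafor (Officer).
Beaumont, Kapoor, Okonkwo, Quinn and Vance are each a Collar holder, so the next rule applies.
Among Beaumont, Kapoor, Okonkwo, Quinn and Vance, alphabetically by surname: Beaumont before Kapoor before Okonkwo before Quinn before Vance.
Order: Beaumont, Kapoor, Okonkwo, Quinn, Vance, Okafor.

Beaumont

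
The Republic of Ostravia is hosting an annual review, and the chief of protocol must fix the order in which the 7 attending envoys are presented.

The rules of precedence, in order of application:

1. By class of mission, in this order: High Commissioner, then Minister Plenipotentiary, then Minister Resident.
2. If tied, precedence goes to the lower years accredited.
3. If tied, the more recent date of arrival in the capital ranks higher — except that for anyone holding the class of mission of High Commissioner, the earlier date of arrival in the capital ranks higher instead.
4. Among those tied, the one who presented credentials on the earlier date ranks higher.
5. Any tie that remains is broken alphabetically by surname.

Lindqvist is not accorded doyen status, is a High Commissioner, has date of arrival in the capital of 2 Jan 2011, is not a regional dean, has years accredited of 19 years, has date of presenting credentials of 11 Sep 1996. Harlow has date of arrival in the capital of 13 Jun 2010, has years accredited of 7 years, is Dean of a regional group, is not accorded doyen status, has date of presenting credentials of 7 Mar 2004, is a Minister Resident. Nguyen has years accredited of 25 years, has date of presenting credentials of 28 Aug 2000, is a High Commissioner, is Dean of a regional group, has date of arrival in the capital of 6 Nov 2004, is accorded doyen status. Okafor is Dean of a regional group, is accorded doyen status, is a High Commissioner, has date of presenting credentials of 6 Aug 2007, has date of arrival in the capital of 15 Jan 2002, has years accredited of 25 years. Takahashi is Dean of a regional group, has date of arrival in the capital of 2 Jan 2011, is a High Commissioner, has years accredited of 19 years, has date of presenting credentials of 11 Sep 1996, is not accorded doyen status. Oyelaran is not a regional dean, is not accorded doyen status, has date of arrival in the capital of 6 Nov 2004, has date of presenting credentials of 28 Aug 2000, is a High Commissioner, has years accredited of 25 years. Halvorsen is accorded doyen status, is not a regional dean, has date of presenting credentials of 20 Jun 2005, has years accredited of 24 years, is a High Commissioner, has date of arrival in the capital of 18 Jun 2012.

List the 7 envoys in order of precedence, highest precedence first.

By class of mission: Lindqvist, Takahashi, Halvorsen, Okafor, Nguyen and Oyelaran (High Commissioner); then Harlow (Minister Resident).
Among Lindqvist, Takahashi, Halvorsen, Okafor, Nguyen and Oyelaran, by years accredited (lower first): Lindqvist and Takahashi (19 years) before Halvorsen (24 years) before Okafor, Nguyen and Oyelaran (25 years).
Lindqvist and Takahashi both have date of arrival in the capital 2 Jan 2011, so the next rule applies.
Lindqvist and Takahashi both have date of presenting credentials 11 Sep 1996, so the next rule applies.
Among Lindqvist and Takahashi, alphabetically by surname: Lindqvist before Takahashi.
Among Okafor, Nguyen and Oyelaran, by date of arrival in the capital (earlier first) (reversed rule for this group): Okafor (15 Jan 2002) before Nguyen and Oyelaran (6 Nov 2004).
Nguyen and Oyelaran both have date of presenting credentials 28 Aug 2000, so the next rule applies.
Among Nguyen and Oyelaran, alphabetically by surname: Nguyen before Oyelaran.
Full order: Lindqvist, Takahashi, Halvorsen, Okafor, Nguyen, Oyelaran, Harlow.

Lindqvist, Takahashi, Halvorsen, Okafor, Nguyen, Oyelaran, Harlow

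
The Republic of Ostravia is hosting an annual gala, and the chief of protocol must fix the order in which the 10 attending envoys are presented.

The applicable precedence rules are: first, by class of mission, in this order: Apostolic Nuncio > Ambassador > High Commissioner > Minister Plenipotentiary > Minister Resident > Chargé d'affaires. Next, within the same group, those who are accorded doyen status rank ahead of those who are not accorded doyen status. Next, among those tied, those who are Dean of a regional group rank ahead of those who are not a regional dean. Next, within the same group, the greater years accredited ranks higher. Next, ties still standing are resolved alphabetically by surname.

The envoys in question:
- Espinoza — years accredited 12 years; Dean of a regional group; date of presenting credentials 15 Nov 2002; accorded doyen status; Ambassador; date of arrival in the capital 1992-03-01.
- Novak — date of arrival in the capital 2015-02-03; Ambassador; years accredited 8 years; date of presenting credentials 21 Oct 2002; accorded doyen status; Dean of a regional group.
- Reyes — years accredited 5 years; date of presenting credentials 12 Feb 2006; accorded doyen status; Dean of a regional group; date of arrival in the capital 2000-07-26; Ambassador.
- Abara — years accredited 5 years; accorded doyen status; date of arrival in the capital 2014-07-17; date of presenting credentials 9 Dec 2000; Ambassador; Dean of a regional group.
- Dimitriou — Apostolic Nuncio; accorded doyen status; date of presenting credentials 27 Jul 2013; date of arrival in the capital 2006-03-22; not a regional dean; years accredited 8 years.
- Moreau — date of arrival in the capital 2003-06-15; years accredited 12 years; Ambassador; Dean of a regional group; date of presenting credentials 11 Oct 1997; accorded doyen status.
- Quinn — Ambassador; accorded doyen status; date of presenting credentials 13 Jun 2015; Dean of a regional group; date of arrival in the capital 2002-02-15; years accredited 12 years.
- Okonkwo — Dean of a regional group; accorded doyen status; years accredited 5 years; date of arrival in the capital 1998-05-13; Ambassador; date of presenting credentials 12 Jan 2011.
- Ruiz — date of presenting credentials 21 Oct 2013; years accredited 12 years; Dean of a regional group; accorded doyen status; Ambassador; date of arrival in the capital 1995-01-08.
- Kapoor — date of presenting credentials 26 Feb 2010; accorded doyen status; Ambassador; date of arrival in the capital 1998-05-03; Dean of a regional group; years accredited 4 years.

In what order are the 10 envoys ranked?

Dimitriou, Espinoza, Moreau, Quinn, Ruiz, Novak, Abara, Okonkwo, Reyes, Kapoor

By class of mission: Dimitriou (Apostolic Nuncio); then Espinoza, Moreau, Quinn, Ruiz, Novak, Abara, Okonkwo, Reyes and Kapoor (Ambassador).
Espinoza, Moreau, Quinn, Ruiz, Novak, Abara, Okonkwo, Reyes and Kapoor are each accorded doyen status, so the next rule applies.
Espinoza, Moreau, Quinn, Ruiz, Novak, Abara, Okonkwo, Reyes and Kapoor are each Dean of a regional group, so the next rule applies.
Among Espinoza, Moreau, Quinn, Ruiz, Novak, Abara, Okonkwo, Reyes and Kapoor, by years accredited (higher first): Espinoza, Moreau, Quinn and Ruiz (12 years) before Novak (8 years) before Abara, Okonkwo and Reyes (5 years) before Kapoor (4 years).
Among Espinoza, Moreau, Quinn and Ruiz, alphabetically by surname: Espinoza before Moreau before Quinn before Ruiz.
Among Abara, Okonkwo and Reyes, alphabetically by surname: Abara before Okonkwo before Reyes.
Full order: Dimitriou, Espinoza, Moreau, Quinn, Ruiz, Novak, Abara, Okonkwo, Reyes, Kapoor.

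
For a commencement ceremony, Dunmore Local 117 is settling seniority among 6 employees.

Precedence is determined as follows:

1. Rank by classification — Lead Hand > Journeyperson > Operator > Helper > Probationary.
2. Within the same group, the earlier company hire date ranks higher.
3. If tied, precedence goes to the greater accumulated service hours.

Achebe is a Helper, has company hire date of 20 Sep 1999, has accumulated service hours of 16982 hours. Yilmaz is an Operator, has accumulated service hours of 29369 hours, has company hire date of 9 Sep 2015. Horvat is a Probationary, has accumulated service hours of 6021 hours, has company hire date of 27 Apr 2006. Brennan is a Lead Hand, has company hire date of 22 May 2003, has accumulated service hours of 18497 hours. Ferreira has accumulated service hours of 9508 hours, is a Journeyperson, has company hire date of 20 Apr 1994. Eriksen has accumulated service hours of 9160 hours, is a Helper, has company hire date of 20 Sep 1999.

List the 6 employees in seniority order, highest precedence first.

Brennan, Ferreira, Yilmaz, Achebe, Eriksen, Horvat

By classification: Brennan (Lead Hand); then Ferreira (Journeyperson); then Yilmaz (Operator); then Achebe and Eriksen (Helper); then Horvat (Probationary).
Achebe and Eriksen both have company hire date 20 Sep 1999, so the next rule applies.
Among Achebe and Eriksen, by accumulated service hours (higher first): Achebe (16982 hours) before Eriksen (9160 hours).
Full order: Brennan, Ferreira, Yilmaz, Achebe, Eriksen, Horvat.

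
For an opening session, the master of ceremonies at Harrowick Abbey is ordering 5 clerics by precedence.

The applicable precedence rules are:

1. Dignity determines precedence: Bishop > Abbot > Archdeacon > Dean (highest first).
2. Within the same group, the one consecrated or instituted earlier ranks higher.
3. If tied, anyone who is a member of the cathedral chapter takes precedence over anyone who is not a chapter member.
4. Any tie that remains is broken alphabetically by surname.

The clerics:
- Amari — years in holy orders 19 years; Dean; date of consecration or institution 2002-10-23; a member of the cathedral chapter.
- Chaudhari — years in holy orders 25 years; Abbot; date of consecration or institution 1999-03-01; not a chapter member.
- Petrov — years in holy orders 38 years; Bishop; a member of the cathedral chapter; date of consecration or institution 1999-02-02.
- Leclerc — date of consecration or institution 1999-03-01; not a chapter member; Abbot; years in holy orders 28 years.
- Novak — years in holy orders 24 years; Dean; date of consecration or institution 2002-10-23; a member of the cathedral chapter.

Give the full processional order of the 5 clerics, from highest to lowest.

By dignity: Petrov (Bishop); then Chaudhari and Leclerc (Abbot); then Amari and Novak (Dean).
Chaudhari and Leclerc both have date of consecration or institution 1999-03-01, so the next rule applies.
Chaudhari and Leclerc are each not a chapter member, so the next rule applies.
Among Chaudhari and Leclerc, alphabetically by surname: Chaudhari before Leclerc.
Amari and Novak both have date of consecration or institution 2002-10-23, so the next rule applies.
Amari and Novak are each a member of the cathedral chapter, so the next rule applies.
Among Amari and Novak, alphabetically by surname: Amari before Novak.
Full order: Petrov, Chaudhari, Leclerc, Amari, Novak.

Petrov, Chaudhari, Leclerc, Amari, Novak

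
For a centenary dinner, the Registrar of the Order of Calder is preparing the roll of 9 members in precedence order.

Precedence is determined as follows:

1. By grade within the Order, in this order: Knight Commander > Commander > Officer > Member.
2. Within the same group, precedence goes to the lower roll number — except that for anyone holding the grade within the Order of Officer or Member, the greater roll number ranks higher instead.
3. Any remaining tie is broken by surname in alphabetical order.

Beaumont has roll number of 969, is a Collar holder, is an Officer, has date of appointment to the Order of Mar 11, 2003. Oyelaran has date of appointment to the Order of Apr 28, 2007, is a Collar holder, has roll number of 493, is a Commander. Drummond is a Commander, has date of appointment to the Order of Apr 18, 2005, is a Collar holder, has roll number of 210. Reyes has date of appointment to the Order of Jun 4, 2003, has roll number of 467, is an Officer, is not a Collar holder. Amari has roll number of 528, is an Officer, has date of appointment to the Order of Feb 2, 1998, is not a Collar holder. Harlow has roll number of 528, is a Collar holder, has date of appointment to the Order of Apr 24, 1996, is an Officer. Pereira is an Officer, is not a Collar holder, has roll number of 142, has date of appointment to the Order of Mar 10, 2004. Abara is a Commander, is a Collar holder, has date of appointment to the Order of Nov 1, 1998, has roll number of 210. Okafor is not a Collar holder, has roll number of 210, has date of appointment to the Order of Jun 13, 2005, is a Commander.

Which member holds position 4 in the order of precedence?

Oyelaran

By grade within the Order: Abara, Drummond, Okafor and Oyelaran (Commander); then Beaumont, Amari, Harlow, Reyes and Pereira (Officer).
Among Abara, Drummond, Okafor and Oyelaran, by roll number (lower first): Abara, Drummond and Okafor (210) before Oyelaran (493).
Among Abara, Drummond and Okafor, alphabetically by surname: Abara before Drummond before Okafor.
Among Beaumont, Amari, Harlow, Reyes and Pereira, by roll number (higher first) (reversed rule for this group): Beaumont (969) before Amari and Harlow (528) before Reyes (467) before Pereira (142).
Among Amari and Harlow, alphabetically by surname: Amari before Harlow.
Order: Abara, Drummond, Okafor, Oyelaran, Beaumont, Amari, Harlow, Reyes, Pereira.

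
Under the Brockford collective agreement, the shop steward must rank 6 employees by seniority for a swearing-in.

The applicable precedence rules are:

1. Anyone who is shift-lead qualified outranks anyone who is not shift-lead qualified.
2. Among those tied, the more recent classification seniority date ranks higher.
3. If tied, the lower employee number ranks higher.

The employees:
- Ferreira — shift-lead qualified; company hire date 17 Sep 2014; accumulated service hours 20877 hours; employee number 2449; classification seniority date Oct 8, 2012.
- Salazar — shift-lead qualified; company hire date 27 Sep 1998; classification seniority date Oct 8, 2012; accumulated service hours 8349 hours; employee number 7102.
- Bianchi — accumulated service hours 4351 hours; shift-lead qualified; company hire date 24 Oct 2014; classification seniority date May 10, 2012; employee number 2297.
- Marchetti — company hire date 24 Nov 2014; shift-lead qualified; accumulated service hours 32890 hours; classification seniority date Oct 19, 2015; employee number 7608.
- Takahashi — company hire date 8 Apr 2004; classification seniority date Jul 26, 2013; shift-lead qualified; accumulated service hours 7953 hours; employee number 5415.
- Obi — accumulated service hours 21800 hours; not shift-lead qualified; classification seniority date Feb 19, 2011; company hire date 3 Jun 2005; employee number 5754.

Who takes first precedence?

By the first rule: Marchetti, Takahashi, Ferreira, Salazar and Bianchi (each shift-lead qualified); then Obi (not shift-lead qualified).
Among Marchetti, Takahashi, Ferreira, Salazar and Bianchi, by classification seniority date (later first): Marchetti (Oct 19, 2015) before Takahashi (Jul 26, 2013) before Ferreira and Salazar (Oct 8, 2012) before Bianchi (May 10, 2012).
Among Ferreira and Salazar, by employee number (lower first): Ferreira (2449) before Salazar (7102).
Order: Marchetti, Takahashi, Ferreira, Salazar, Bianchi, Obi.

Marchetti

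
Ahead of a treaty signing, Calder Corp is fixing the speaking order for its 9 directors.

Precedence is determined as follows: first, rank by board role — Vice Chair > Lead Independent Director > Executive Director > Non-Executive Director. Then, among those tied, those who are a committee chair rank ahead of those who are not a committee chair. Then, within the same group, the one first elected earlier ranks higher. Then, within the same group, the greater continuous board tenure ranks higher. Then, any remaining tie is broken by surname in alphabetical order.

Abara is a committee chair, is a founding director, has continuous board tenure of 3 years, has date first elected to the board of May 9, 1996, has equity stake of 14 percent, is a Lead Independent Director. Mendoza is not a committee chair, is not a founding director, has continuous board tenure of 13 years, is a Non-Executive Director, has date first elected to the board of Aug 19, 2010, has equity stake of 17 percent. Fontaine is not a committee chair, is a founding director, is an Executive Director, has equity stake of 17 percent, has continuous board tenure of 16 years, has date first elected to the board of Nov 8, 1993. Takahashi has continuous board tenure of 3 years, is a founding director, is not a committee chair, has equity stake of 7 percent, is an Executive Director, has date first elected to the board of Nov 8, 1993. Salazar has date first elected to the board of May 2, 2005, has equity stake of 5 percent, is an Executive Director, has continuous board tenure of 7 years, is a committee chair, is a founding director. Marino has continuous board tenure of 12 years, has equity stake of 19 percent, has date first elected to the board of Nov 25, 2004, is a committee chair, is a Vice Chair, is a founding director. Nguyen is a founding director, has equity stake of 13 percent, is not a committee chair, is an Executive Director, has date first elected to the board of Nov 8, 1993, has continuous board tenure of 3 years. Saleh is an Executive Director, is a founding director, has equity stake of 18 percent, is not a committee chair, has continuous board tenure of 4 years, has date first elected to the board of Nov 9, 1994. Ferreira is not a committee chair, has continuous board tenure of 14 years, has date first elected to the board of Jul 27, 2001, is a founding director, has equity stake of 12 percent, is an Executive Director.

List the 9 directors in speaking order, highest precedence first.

Marino, Abara, Salazar, Fontaine, Nguyen, Takahashi, Saleh, Ferreira, Mendoza

By board role: Marino (Vice Chair); then Abara (Lead Independent Director); then Salazar, Fontaine, Nguyen, Takahashi, Saleh and Ferreira (Executive Director); then Mendoza (Non-Executive Director).
Among Salazar, Fontaine, Nguyen, Takahashi, Saleh and Ferreira, a committee chair before not a committee chair: Salazar (a committee chair) before Fontaine, Nguyen, Takahashi, Saleh and Ferreira (not a committee chair).
Among Fontaine, Nguyen, Takahashi, Saleh and Ferreira, by date first elected to the board (earlier first): Fontaine, Nguyen and Takahashi (Nov 8, 1993) before Saleh (Nov 9, 1994) before Ferreira (Jul 27, 2001).
Among Fontaine, Nguyen and Takahashi, by continuous board tenure (higher first): Fontaine (16 years) before Nguyen and Takahashi (3 years).
Among Nguyen and Takahashi, alphabetically by surname: Nguyen before Takahashi.
Full order: Marino, Abara, Salazar, Fontaine, Nguyen, Takahashi, Saleh, Ferreira, Mendoza.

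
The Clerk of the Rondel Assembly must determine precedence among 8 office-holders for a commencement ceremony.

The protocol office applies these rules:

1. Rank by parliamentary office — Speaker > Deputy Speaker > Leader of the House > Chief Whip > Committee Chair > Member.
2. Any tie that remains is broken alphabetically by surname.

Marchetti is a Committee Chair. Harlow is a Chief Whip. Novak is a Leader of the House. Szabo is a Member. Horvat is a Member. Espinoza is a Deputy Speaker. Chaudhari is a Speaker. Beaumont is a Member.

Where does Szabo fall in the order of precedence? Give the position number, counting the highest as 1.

8

By parliamentary office: Chaudhari (Speaker); then Espinoza (Deputy Speaker); then Novak (Leader of the House); then Harlow (Chief Whip); then Marchetti (Committee Chair); then Beaumont, Horvat and Szabo (Member).
Among Beaumont, Horvat and Szabo, alphabetically by surname: Beaumont before Horvat before Szabo.
Order: Chaudhari, Espinoza, Novak, Harlow, Marchetti, Beaumont, Horvat, Szabo. So position 8.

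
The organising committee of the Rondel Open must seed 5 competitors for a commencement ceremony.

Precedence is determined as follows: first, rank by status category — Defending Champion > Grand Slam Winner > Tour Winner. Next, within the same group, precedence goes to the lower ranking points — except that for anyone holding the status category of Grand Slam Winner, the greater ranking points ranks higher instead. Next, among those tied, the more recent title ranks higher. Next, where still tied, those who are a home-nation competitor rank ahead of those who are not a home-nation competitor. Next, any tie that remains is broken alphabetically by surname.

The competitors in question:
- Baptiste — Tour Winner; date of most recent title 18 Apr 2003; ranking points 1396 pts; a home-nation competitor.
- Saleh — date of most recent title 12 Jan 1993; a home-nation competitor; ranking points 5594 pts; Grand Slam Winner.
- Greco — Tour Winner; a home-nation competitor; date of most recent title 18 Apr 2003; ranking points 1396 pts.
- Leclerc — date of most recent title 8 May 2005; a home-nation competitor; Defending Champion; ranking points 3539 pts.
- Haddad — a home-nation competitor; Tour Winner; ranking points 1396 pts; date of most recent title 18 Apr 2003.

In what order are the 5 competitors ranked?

Leclerc, Saleh, Baptiste, Greco, Haddad

By status category: Leclerc (Defending Champion); then Saleh (Grand Slam Winner); then Baptiste, Greco and Haddad (Tour Winner).
Baptiste, Greco and Haddad all have ranking points 1396 pts, so the next rule applies.
Baptiste, Greco and Haddad all have date of most recent title 18 Apr 2003, so the next rule applies.
Baptiste, Greco and Haddad are each a home-nation competitor, so the next rule applies.
Among Baptiste, Greco and Haddad, alphabetically by surname: Baptiste before Greco before Haddad.
Full order: Leclerc, Saleh, Baptiste, Greco, Haddad.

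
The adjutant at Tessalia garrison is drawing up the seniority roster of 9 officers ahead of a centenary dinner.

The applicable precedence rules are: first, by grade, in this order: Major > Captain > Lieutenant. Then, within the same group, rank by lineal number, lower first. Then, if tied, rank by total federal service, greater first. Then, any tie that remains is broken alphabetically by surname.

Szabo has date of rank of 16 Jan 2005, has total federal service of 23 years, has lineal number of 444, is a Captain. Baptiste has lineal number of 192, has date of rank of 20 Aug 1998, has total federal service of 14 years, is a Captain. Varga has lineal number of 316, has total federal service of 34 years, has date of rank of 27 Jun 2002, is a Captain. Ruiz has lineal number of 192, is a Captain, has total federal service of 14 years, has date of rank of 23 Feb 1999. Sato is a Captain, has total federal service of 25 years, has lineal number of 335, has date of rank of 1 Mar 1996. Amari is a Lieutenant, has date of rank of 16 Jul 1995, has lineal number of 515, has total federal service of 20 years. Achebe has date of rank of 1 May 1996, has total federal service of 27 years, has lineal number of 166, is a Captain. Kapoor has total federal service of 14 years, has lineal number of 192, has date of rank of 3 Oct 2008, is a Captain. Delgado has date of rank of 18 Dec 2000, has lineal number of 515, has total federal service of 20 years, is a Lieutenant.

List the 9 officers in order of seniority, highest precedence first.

Achebe, Baptiste, Kapoor, Ruiz, Varga, Sato, Szabo, Amari, Delgado

By grade: Achebe, Baptiste, Kapoor, Ruiz, Varga, Sato and Szabo (Captain); then Amari and Delgado (Lieutenant).
Among Achebe, Baptiste, Kapoor, Ruiz, Varga, Sato and Szabo, by lineal number (lower first): Achebe (166) before Baptiste, Kapoor and Ruiz (192) before Varga (316) before Sato (335) before Szabo (444).
Baptiste, Kapoor and Ruiz all have total federal service 14 years, so the next rule applies.
Among Baptiste, Kapoor and Ruiz, alphabetically by surname: Baptiste before Kapoor before Ruiz.
Amari and Delgado both have lineal number 515, so the next rule applies.
Amari and Delgado both have total federal service 20 years, so the next rule applies.
Among Amari and Delgado, alphabetically by surname: Amari before Delgado.
Full order: Achebe, Baptiste, Kapoor, Ruiz, Varga, Sato, Szabo, Amari, Delgado.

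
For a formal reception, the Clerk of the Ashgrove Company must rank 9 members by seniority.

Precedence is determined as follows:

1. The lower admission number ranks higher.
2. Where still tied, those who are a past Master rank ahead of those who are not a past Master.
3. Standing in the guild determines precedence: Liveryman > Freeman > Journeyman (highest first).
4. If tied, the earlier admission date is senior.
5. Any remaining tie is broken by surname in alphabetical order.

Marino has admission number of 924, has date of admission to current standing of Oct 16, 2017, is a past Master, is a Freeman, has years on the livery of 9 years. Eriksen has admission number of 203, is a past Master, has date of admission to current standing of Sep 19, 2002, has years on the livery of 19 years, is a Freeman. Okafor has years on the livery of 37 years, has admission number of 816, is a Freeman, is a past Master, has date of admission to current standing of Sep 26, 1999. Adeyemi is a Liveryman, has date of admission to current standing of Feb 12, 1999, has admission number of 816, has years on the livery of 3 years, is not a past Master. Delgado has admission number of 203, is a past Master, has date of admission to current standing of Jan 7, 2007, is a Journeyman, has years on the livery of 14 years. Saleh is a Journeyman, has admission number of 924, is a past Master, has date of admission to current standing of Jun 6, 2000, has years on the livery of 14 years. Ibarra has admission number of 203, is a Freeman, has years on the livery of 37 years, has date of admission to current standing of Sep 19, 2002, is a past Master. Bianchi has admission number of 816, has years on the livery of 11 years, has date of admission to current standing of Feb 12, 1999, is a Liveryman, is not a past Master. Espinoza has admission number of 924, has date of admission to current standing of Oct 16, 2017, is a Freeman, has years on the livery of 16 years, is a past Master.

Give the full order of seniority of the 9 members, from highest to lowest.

Eriksen, Ibarra, Delgado, Okafor, Adeyemi, Bianchi, Espinoza, Marino, Saleh

By admission number (lower first): Eriksen, Ibarra and Delgado (each 203); then Okafor, Adeyemi and Bianchi (each 816); then Espinoza, Marino and Saleh (each 924).
Eriksen, Ibarra and Delgado are each a past Master, so the next rule applies.
Among Eriksen, Ibarra and Delgado, by standing in the guild: Eriksen and Ibarra (Freeman) before Delgado (Journeyman).
Eriksen and Ibarra both have date of admission to current standing Sep 19, 2002, so the next rule applies.
Among Eriksen and Ibarra, alphabetically by surname: Eriksen before Ibarra.
Among Okafor, Adeyemi and Bianchi, a past Master before not a past Master: Okafor (a past Master) before Adeyemi and Bianchi (not a past Master).
Adeyemi and Bianchi are each Liveryman, so the next rule applies.
Adeyemi and Bianchi both have date of admission to current standing Feb 12, 1999, so the next rule applies.
Among Adeyemi and Bianchi, alphabetically by surname: Adeyemi before Bianchi.
Espinoza, Marino and Saleh are each a past Master, so the next rule applies.
Among Espinoza, Marino and Saleh, by standing in the guild: Espinoza and Marino (Freeman) before Saleh (Journeyman).
Espinoza and Marino both have date of admission to current standing Oct 16, 2017, so the next rule applies.
Among Espinoza and Marino, alphabetically by surname: Espinoza before Marino.
Full order: Eriksen, Ibarra, Delgado, Okafor, Adeyemi, Bianchi, Espinoza, Marino, Saleh.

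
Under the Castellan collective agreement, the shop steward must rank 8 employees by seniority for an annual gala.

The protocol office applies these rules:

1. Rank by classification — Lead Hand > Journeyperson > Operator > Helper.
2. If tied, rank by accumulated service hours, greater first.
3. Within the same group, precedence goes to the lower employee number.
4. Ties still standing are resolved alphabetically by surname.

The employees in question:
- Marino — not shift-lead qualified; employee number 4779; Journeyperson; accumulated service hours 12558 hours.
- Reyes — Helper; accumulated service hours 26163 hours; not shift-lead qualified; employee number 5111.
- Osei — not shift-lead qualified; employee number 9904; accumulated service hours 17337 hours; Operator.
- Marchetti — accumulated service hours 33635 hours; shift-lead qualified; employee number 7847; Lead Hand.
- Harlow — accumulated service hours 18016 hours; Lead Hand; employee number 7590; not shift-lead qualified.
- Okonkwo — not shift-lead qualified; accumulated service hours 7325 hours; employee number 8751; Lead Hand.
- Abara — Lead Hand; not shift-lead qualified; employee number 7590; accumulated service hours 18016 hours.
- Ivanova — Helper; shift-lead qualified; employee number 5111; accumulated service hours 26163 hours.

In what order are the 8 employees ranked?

Marchetti, Abara, Harlow, Okonkwo, Marino, Osei, Ivanova, Reyes

By classification: Marchetti, Abara, Harlow and Okonkwo (Lead Hand); then Marino (Journeyperson); then Osei (Operator); then Ivanova and Reyes (Helper).
Among Marchetti, Abara, Harlow and Okonkwo, by accumulated service hours (higher first): Marchetti (33635 hours) before Abara and Harlow (18016 hours) before Okonkwo (7325 hours).
Abara and Harlow both have employee number 7590, so the next rule applies.
Among Abara and Harlow, alphabetically by surname: Abara before Harlow.
Ivanova and Reyes both have accumulated service hours 26163 hours, so the next rule applies.
Ivanova and Reyes both have employee number 5111, so the next rule applies.
Among Ivanova and Reyes, alphabetically by surname: Ivanova before Reyes.
Full order: Marchetti, Abara, Harlow, Okonkwo, Marino, Osei, Ivanova, Reyes.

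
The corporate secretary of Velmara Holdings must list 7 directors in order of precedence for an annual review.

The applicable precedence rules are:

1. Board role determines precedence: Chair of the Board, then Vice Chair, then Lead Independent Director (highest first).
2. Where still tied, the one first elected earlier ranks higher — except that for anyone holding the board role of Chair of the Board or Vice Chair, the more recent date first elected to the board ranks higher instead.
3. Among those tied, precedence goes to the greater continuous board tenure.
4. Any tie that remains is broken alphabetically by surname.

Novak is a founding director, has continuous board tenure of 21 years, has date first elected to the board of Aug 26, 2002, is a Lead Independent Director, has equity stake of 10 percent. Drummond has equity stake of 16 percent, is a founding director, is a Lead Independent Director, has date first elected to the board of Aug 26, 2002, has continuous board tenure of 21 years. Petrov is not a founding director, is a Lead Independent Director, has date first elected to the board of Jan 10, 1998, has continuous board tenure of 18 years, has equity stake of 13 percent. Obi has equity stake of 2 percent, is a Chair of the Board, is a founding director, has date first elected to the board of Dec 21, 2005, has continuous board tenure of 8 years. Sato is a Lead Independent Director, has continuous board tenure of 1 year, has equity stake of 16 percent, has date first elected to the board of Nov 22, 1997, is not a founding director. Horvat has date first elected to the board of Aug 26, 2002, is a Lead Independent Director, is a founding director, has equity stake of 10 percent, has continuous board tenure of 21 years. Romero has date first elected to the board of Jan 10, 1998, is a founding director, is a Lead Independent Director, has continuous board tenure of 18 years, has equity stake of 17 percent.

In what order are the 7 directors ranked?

By board role: Obi (Chair of the Board); then Sato, Petrov, Romero, Drummond, Horvat and Novak (Lead Independent Director).
Among Sato, Petrov, Romero, Drummond, Horvat and Novak, by date first elected to the board (earlier first): Sato (Nov 22, 1997) before Petrov and Romero (Jan 10, 1998) before Drummond, Horvat and Novak (Aug 26, 2002).
Petrov and Romero both have continuous board tenure 18 years, so the next rule applies.
Among Petrov and Romero, alphabetically by surname: Petrov before Romero.
Drummond, Horvat and Novak all have continuous board tenure 21 years, so the next rule applies.
Among Drummond, Horvat and Novak, alphabetically by surname: Drummond before Horvat before Novak.
Full order: Obi, Sato, Petrov, Romero, Drummond, Horvat, Novak.

Obi, Sato, Petrov, Romero, Drummond, Horvat, Novak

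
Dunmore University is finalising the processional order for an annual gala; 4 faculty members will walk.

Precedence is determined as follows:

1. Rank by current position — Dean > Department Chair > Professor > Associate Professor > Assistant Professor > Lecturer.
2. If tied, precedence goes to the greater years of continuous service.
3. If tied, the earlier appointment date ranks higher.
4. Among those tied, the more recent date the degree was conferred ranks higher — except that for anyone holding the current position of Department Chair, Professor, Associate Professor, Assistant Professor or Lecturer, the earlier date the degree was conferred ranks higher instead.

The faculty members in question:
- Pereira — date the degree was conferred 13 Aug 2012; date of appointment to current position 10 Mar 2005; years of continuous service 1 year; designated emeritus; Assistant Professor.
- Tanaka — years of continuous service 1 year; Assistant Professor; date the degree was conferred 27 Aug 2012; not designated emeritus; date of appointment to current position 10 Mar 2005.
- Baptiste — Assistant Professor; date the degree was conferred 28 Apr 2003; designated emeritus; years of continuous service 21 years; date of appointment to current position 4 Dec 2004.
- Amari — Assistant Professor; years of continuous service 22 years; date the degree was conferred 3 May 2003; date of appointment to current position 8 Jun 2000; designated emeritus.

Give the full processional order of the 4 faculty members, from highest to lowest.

Amari, Baptiste, Pereira, Tanaka

By current position: Amari, Baptiste, Pereira and Tanaka (Assistant Professor).
Among Amari, Baptiste, Pereira and Tanaka, by years of continuous service (higher first): Amari (22 years) before Baptiste (21 years) before Pereira and Tanaka (1 year).
Pereira and Tanaka both have date of appointment to current position 10 Mar 2005, so the next rule applies.
Among Pereira and Tanaka, by date the degree was conferred (earlier first) (reversed rule for this group): Pereira (13 Aug 2012) before Tanaka (27 Aug 2012).
Full order: Amari, Baptiste, Pereira, Tanaka.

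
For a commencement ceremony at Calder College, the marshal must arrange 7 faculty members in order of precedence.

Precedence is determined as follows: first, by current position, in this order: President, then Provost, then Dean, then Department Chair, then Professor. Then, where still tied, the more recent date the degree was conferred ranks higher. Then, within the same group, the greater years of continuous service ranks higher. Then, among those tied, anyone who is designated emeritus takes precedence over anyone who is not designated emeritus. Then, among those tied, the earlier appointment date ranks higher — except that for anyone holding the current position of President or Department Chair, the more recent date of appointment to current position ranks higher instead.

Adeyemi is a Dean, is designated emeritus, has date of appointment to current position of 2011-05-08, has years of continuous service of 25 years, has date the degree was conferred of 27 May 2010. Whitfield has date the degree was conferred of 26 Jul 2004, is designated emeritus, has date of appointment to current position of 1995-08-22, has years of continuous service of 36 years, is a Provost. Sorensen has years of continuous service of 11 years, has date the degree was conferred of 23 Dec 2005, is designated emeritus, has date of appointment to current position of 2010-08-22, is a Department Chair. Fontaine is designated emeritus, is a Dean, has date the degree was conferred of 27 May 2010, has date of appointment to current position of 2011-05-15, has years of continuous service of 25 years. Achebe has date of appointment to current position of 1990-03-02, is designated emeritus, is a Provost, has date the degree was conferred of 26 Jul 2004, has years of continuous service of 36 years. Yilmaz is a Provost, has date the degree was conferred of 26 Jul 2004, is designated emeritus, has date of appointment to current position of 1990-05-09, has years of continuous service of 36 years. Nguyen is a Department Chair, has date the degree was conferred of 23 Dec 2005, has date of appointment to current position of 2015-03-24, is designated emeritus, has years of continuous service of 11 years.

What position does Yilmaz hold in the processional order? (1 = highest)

2

By current position: Achebe, Yilmaz and Whitfield (Provost); then Adeyemi and Fontaine (Dean); then Nguyen and Sorensen (Department Chair).
Achebe, Yilmaz and Whitfield all have date the degree was conferred 26 Jul 2004, so the next rule applies.
Achebe, Yilmaz and Whitfield all have years of continuous service 36 years, so the next rule applies.
Achebe, Yilmaz and Whitfield are each designated emeritus, so the next rule applies.
Among Achebe, Yilmaz and Whitfield, by date of appointment to current position (earlier first): Achebe (1990-03-02) before Yilmaz (1990-05-09) before Whitfield (1995-08-22).
Adeyemi and Fontaine both have date the degree was conferred 27 May 2010, so the next rule applies.
Adeyemi and Fontaine both have years of continuous service 25 years, so the next rule applies.
Adeyemi and Fontaine are each designated emeritus, so the next rule applies.
Among Adeyemi and Fontaine, by date of appointment to current position (earlier first): Adeyemi (2011-05-08) before Fontaine (2011-05-15).
Nguyen and Sorensen both have date the degree was conferred 23 Dec 2005, so the next rule applies.
Nguyen and Sorensen both have years of continuous service 11 years, so the next rule applies.
Nguyen and Sorensen are each designated emeritus, so the next rule applies.
Among Nguyen and Sorensen, by date of appointment to current position (later first) (reversed rule for this group): Nguyen (2015-03-24) before Sorensen (2010-08-22).
Order: Achebe, Yilmaz, Whitfield, Adeyemi, Fontaine, Nguyen, Sorensen. So position 2.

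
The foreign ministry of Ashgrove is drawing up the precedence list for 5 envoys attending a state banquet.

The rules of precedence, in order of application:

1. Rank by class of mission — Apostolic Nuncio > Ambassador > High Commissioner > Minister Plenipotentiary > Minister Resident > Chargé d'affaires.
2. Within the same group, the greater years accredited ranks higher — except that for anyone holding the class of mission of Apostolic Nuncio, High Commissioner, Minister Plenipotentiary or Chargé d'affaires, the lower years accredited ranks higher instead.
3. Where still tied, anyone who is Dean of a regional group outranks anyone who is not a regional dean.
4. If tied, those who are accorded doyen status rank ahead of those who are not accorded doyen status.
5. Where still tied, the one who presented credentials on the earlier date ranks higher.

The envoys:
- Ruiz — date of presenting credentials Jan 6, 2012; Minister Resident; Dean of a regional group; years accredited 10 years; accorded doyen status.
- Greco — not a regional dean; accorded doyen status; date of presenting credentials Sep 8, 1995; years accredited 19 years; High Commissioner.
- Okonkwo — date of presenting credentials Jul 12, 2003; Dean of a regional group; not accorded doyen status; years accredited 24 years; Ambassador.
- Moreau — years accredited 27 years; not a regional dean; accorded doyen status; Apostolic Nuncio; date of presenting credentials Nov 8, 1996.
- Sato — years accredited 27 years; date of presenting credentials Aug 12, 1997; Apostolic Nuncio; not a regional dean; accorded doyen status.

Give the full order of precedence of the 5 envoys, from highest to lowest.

By class of mission: Moreau and Sato (Apostolic Nuncio); then Okonkwo (Ambassador); then Greco (High Commissioner); then Ruiz (Minister Resident).
Moreau and Sato both have years accredited 27 years, so the next rule applies.
Moreau and Sato are each not a regional dean, so the next rule applies.
Moreau and Sato are each accorded doyen status, so the next rule applies.
Among Moreau and Sato, by date of presenting credentials (earlier first): Moreau (Nov 8, 1996) before Sato (Aug 12, 1997).
Full order: Moreau, Sato, Okonkwo, Greco, Ruiz.

Moreau, Sato, Okonkwo, Greco, Ruiz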